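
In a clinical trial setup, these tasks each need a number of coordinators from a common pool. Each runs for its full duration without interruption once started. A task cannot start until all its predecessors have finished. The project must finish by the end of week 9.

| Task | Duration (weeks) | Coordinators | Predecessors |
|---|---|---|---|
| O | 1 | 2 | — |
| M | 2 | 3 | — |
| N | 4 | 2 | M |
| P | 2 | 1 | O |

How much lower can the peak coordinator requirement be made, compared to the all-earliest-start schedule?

2

Early-start peak: w1:5  w2:4  w3:3  w4:2  w5:2  w6:2  w7:0  w8:0  w9:0 ⇒ 5.
Leveled (O@1, M@2, N@4, P@4): w1:2  w2:3  w3:3  w4:3  w5:3  w6:2  w7:2  w8:0  w9:0 ⇒ 3.
Reduction 5 − 3 = 2.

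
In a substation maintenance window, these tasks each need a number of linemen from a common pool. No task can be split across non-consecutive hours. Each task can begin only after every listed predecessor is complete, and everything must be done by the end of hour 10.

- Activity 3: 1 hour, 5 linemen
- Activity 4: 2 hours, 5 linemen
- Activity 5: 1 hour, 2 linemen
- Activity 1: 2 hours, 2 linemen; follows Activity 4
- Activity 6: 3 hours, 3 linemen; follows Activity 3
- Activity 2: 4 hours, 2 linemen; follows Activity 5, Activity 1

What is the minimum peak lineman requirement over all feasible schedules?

5

Early-start (Activity 3@1, Activity 4@1, Activity 5@1, Activity 1@3, Activity 6@2, Activity 2@5) gives peak 12: h1:12  h2:8  h3:5  h4:5  h5:2  h6:2  h7:2  h8:2  h9:0  h10:0.
Shift Activity 4→2, Activity 5→4, Activity 1→4, Activity 6→5, Activity 2→6.
Schedule Activity 3@1, Activity 4@2, Activity 5@4, Activity 1@4, Activity 6@5, Activity 2@6: h1:5  h2:5  h3:5  h4:4  h5:5  h6:5  h7:5  h8:2  h9:2  h10:0 — peak 5.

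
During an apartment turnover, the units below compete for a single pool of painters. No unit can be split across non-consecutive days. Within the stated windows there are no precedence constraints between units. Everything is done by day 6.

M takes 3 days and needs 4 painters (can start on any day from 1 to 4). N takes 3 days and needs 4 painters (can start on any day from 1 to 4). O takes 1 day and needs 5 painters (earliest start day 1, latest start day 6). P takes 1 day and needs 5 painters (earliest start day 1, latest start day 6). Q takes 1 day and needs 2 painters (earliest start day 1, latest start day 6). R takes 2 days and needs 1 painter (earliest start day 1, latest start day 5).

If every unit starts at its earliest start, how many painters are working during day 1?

21

At early start, day 1 has: M, N, O, P, Q, R.
Demand: 4 + 4 + 5 + 5 + 2 + 1 = 21.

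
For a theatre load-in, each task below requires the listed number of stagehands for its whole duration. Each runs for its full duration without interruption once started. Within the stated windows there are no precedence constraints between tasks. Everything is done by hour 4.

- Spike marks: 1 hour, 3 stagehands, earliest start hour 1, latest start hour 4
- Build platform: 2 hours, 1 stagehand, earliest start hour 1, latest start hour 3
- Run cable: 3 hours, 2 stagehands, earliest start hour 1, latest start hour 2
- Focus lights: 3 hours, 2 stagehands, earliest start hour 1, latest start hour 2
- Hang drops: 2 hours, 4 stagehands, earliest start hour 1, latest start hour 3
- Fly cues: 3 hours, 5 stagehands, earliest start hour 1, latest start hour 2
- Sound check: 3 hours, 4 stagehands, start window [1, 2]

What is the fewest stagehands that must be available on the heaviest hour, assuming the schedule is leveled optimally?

Early-start (Spike marks@1, Build platform@1, Run cable@1, Focus lights@1, Hang drops@1, Fly cues@1, Sound check@1) gives peak 21: h1:21  h2:18  h3:13  h4:0.
Shift Hang drops→3.
Schedule Spike marks@1, Build platform@1, Run cable@1, Focus lights@1, Hang drops@3, Fly cues@1, Sound check@1: h1:17  h2:14  h3:17  h4:4 — peak 17.

17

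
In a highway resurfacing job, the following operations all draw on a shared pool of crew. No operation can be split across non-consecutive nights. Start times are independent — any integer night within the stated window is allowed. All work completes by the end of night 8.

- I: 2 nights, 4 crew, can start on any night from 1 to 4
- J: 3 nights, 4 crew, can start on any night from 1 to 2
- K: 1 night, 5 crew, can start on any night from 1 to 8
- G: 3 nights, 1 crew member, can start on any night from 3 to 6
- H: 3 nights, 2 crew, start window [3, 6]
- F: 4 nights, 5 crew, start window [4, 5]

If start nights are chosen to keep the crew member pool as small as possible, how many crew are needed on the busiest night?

8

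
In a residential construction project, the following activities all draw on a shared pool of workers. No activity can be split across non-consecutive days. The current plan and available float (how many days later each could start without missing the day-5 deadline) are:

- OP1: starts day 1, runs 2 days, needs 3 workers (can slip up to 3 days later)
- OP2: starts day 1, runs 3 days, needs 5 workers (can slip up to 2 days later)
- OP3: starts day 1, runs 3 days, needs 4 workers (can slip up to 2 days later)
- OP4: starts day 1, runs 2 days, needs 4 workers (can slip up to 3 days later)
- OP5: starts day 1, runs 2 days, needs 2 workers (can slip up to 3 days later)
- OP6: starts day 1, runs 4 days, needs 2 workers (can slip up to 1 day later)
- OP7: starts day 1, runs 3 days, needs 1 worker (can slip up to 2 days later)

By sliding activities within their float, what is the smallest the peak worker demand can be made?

12

Early-start (OP1@1, OP2@1, OP3@1, OP4@1, OP5@1, OP6@1, OP7@1) gives peak 21: d1:21  d2:21  d3:12  d4:2  d5:0.
Shift OP3→3, OP4→4, OP7→3.
Schedule OP1@1, OP2@1, OP3@3, OP4@4, OP5@1, OP6@1, OP7@3: d1:12  d2:12  d3:12  d4:11  d5:9 — peak 12.
Total worker-days = 56 over 5 days ⇒ peak ≥ ⌈56/5⌉ = 12, so 12 is optimal.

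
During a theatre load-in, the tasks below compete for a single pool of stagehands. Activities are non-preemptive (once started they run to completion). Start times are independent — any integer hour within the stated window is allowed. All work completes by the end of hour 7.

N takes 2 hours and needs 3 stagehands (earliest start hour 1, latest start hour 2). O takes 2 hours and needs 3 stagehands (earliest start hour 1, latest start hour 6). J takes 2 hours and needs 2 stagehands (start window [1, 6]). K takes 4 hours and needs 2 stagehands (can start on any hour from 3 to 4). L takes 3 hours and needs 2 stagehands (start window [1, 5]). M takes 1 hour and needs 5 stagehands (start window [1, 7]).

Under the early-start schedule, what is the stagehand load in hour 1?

At early start, hour 1 has: N, O, J, L, M.
Demand: 3 + 3 + 2 + 2 + 5 = 15.

15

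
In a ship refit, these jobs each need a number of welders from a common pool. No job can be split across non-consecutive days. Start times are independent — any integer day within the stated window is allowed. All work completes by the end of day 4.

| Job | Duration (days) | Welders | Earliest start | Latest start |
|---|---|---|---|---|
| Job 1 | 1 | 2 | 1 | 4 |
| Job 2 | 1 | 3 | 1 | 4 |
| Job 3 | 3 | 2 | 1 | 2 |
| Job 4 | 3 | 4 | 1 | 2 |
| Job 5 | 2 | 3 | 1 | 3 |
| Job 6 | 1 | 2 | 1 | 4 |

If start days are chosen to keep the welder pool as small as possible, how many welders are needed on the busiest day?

9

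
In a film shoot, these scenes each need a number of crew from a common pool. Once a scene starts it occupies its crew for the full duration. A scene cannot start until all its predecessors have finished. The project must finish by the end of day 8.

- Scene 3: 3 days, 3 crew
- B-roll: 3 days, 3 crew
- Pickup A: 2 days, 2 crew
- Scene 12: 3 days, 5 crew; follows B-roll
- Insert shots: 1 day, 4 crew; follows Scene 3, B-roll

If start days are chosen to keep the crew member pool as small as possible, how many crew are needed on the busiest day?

6

Early-start (Scene 3@1, B-roll@1, Pickup A@1, Scene 12@4, Insert shots@4) gives peak 9: d1:8  d2:8  d3:6  d4:9  d5:5  d6:5  d7:0  d8:0.
Shift Pickup A→4, Scene 12→6.
Schedule Scene 3@1, B-roll@1, Pickup A@4, Scene 12@6, Insert shots@4: d1:6  d2:6  d3:6  d4:6  d5:2  d6:5  d7:5  d8:5 — peak 6.
Total crew member-days = 41 over 8 days ⇒ peak ≥ ⌈41/8⌉ = 6, so 6 is optimal.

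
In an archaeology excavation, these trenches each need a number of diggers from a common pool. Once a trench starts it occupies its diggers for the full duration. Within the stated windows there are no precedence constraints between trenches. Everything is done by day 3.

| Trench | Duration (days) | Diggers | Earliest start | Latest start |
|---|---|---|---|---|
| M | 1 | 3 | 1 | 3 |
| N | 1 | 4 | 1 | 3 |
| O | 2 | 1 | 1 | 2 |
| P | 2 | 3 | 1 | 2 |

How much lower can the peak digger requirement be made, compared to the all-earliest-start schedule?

Early-start peak: d1:11  d2:4  d3:0 ⇒ 11.
Leveled (M@1, N@3, O@2, P@1): d1:6  d2:4  d3:5 ⇒ 6.
Reduction 11 − 6 = 5.

5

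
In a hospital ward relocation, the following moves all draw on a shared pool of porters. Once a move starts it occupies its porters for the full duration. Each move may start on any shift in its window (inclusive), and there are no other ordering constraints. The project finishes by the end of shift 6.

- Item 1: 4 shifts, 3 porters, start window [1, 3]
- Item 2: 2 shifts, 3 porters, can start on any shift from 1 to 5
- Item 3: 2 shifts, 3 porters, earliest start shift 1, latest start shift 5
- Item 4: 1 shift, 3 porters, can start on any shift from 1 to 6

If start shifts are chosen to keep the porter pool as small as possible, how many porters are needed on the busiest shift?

6

Early-start (Item 1@1, Item 2@1, Item 3@1, Item 4@1) gives peak 12: s1:12  s2:9  s3:3  s4:3  s5:0  s6:0.
Shift Item 3→3, Item 4→5.
Schedule Item 1@1, Item 2@1, Item 3@3, Item 4@5: s1:6  s2:6  s3:6  s4:6  s5:3  s6:0 — peak 6.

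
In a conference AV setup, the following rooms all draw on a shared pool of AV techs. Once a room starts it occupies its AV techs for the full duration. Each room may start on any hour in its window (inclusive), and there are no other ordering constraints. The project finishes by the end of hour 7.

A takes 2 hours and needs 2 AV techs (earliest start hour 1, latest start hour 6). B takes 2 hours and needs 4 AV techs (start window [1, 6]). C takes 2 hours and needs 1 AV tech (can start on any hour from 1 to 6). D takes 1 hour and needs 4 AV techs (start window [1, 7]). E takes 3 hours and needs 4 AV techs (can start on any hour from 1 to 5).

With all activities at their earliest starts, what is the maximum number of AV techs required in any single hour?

Early-start schedule: A@1, B@1, C@1, D@1, E@1.
Load per hour: hour 1: 15, hour 2: 11, hour 3: 4, hour 4: 0, hour 5: 0, hour 6: 0, hour 7: 0.
Peak is 15.

15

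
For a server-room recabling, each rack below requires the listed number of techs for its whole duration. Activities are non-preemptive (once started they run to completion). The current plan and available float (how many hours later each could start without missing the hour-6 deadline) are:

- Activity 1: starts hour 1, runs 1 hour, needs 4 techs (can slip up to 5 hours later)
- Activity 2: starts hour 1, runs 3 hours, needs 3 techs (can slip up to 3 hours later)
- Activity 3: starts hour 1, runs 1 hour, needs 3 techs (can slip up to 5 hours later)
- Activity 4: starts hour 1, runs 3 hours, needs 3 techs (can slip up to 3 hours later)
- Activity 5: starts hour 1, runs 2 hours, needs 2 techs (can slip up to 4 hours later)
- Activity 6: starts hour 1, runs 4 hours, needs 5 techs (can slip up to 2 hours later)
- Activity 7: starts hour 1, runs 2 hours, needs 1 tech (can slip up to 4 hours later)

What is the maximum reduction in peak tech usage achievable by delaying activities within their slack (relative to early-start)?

12

Early-start peak: h1:21  h2:14  h3:11  h4:5  h5:0  h6:0 ⇒ 21.
Leveled (Activity 1@1, Activity 2@1, Activity 3@2, Activity 4@4, Activity 5@1, Activity 6@3, Activity 7@2): h1:9  h2:9  h3:9  h4:8  h5:8  h6:8 ⇒ 9.
Reduction 21 − 9 = 12.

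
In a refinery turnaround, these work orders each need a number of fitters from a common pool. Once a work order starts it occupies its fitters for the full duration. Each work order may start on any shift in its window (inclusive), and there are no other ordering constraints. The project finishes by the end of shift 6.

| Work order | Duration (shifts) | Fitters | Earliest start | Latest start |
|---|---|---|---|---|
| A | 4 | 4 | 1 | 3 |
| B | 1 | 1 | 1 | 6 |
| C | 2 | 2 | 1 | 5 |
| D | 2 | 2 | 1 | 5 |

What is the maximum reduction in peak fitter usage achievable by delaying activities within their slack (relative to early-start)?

4

Early-start peak: s1:9  s2:8  s3:4  s4:4  s5:0  s6:0 ⇒ 9.
Leveled (A@1, B@1, C@5, D@5): s1:5  s2:4  s3:4  s4:4  s5:4  s6:4 ⇒ 5.
Reduction 9 − 5 = 4.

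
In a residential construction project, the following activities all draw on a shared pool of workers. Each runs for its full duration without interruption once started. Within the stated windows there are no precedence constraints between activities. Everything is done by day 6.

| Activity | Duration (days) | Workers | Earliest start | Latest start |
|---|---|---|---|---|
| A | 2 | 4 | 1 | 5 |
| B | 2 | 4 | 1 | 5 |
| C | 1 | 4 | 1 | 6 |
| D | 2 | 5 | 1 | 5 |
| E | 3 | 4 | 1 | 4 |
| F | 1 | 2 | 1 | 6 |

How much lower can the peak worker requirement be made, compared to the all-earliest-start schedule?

Early-start peak: d1:23  d2:17  d3:4  d4:0  d5:0  d6:0 ⇒ 23.
Leveled (A@1, B@3, C@1, D@5, E@2, F@5): d1:8  d2:8  d3:8  d4:8  d5:7  d6:5 ⇒ 8.
Reduction 23 − 8 = 15.

15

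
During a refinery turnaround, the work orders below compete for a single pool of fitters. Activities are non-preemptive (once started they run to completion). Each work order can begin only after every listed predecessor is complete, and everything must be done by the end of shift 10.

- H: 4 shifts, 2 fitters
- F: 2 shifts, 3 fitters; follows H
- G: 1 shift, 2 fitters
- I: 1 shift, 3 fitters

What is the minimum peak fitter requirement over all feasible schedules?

3

Early-start (H@1, F@5, G@1, I@1) gives peak 7: s1:7  s2:2  s3:2  s4:2  s5:3  s6:3  s7:0  s8:0  s9:0  s10:0.
Shift G→7, I→8.
Schedule H@1, F@5, G@7, I@8: s1:2  s2:2  s3:2  s4:2  s5:3  s6:3  s7:2  s8:3  s9:0  s10:0 — peak 3.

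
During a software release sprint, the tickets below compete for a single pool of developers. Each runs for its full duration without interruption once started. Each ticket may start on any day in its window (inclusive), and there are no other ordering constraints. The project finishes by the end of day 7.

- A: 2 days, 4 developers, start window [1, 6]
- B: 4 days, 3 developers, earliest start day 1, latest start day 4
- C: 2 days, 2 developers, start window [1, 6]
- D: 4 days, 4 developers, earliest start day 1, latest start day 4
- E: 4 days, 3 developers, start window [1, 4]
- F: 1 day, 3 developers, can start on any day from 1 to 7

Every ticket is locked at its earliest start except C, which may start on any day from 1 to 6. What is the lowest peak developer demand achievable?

C@1: d1:19  d2:16  d3:10  d4:10  d5:0  d6:0  d7:0 → peak 19
C@2: d1:17  d2:16  d3:12  d4:10  d5:0  d6:0  d7:0 → peak 17
C@3: d1:17  d2:14  d3:12  d4:12  d5:0  d6:0  d7:0 → peak 17
C@4: d1:17  d2:14  d3:10  d4:12  d5:2  d6:0  d7:0 → peak 17
C@5: d1:17  d2:14  d3:10  d4:10  d5:2  d6:2  d7:0 → peak 17
C@6: d1:17  d2:14  d3:10  d4:10  d5:0  d6:2  d7:2 → peak 17
Best is C@2, peak 17.

17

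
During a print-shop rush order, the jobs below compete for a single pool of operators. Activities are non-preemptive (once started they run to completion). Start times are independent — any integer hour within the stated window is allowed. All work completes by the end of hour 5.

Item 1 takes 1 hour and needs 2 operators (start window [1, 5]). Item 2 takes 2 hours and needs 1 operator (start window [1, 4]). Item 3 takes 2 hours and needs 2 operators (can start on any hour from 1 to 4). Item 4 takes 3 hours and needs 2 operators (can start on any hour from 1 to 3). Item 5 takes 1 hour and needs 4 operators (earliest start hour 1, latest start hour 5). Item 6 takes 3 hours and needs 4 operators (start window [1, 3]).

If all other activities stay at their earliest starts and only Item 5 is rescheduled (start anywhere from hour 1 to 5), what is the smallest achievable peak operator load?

Item 5@1: h1:15  h2:9  h3:6  h4:0  h5:0 → peak 15
Item 5@2: h1:11  h2:13  h3:6  h4:0  h5:0 → peak 13
Item 5@3: h1:11  h2:9  h3:10  h4:0  h5:0 → peak 11
Item 5@4: h1:11  h2:9  h3:6  h4:4  h5:0 → peak 11
Item 5@5: h1:11  h2:9  h3:6  h4:0  h5:4 → peak 11
Best is Item 5@3, peak 11.

11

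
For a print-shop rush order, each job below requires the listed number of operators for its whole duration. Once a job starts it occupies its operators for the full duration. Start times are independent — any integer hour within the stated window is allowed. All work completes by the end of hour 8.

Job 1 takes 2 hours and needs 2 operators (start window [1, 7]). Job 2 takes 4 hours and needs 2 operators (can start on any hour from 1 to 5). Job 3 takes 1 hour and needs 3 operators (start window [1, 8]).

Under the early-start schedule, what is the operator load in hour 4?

At early start, hour 4 has: Job 2.
Demand: 2 = 2.

2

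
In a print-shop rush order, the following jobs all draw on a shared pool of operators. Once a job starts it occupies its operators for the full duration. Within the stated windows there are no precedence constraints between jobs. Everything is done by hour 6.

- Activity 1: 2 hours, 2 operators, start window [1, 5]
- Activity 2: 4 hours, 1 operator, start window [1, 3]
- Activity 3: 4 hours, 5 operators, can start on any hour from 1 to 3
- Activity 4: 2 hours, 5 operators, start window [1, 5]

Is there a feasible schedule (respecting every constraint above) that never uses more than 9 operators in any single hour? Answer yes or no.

Schedule Activity 1@1, Activity 2@3, Activity 3@1, Activity 4@5: h1:7  h2:7  h3:6  h4:6  h5:6  h6:6 — peak 7 ≤ 9.

yes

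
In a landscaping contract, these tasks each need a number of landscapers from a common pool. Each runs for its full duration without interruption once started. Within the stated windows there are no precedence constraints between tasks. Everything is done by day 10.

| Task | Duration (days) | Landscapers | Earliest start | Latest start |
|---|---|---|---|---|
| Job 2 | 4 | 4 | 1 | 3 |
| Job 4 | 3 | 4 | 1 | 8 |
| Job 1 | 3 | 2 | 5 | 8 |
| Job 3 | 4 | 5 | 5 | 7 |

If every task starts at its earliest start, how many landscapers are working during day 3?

At early start, day 3 has: Job 2, Job 4.
Demand: 4 + 4 = 8.

8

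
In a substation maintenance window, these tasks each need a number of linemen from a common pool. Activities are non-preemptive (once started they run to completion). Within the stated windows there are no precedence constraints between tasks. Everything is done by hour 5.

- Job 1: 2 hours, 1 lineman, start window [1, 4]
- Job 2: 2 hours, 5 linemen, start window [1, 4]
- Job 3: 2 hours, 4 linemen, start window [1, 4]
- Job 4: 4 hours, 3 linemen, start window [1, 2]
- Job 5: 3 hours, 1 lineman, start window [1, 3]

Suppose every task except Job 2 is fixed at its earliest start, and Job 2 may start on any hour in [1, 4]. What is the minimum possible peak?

9

Job 2@1: h1:14  h2:14  h3:4  h4:3  h5:0 → peak 14
Job 2@2: h1:9  h2:14  h3:9  h4:3  h5:0 → peak 14
Job 2@3: h1:9  h2:9  h3:9  h4:8  h5:0 → peak 9
Job 2@4: h1:9  h2:9  h3:4  h4:8  h5:5 → peak 9
Best is Job 2@3, peak 9.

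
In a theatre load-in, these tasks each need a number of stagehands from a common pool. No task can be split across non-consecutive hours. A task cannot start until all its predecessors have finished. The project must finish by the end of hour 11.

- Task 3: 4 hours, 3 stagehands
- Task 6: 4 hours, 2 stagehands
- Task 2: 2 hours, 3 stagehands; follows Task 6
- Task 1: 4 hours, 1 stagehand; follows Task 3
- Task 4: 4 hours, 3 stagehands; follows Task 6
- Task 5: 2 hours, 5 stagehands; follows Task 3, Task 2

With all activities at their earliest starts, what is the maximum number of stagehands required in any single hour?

Early-start schedule: Task 3@1, Task 6@1, Task 2@5, Task 1@5, Task 4@5, Task 5@7.
Load per hour: hour 1: 5, hour 2: 5, hour 3: 5, hour 4: 5, hour 5: 7, hour 6: 7, hour 7: 9, hour 8: 9, hour 9: 0, hour 10: 0, hour 11: 0.
Peak is 9.

9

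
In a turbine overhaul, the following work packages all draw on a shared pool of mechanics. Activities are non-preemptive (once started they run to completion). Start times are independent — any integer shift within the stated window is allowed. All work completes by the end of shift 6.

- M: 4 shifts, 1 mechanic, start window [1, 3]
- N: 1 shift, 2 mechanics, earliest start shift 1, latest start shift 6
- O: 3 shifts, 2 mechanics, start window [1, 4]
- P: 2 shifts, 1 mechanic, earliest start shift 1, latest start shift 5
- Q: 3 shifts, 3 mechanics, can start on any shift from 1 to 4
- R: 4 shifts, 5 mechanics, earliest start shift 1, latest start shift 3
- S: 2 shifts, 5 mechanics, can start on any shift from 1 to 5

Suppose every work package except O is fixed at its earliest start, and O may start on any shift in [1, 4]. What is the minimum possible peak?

17

O@1: s1:19  s2:17  s3:11  s4:6  s5:0  s6:0 → peak 19
O@2: s1:17  s2:17  s3:11  s4:8  s5:0  s6:0 → peak 17
O@3: s1:17  s2:15  s3:11  s4:8  s5:2  s6:0 → peak 17
O@4: s1:17  s2:15  s3:9  s4:8  s5:2  s6:2 → peak 17
Best is O@2, peak 17.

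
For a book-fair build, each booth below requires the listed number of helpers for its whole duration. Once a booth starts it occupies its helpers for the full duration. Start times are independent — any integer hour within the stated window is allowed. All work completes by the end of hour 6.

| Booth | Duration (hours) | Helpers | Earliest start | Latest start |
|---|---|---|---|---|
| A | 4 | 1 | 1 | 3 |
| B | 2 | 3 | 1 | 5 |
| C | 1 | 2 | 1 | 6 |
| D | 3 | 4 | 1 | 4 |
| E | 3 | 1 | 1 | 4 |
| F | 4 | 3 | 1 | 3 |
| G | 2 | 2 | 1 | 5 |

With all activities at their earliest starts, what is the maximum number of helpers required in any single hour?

Early-start schedule: A@1, B@1, C@1, D@1, E@1, F@1, G@1.
Load per hour: hour 1: 16, hour 2: 14, hour 3: 9, hour 4: 4, hour 5: 0, hour 6: 0.
Peak is 16.

16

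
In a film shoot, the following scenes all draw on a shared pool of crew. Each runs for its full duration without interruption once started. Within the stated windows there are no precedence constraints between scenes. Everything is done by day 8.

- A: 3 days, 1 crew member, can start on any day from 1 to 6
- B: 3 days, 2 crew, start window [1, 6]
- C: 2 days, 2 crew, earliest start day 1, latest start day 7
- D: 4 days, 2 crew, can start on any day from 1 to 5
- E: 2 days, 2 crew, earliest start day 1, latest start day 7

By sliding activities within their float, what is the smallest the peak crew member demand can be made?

4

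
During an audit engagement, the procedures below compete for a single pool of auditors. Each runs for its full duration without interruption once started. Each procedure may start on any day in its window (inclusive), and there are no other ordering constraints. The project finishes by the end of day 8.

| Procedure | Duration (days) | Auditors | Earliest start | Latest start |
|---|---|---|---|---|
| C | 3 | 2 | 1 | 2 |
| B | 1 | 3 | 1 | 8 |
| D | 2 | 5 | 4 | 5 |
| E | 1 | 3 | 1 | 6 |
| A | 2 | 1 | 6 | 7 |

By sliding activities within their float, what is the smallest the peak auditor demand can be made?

5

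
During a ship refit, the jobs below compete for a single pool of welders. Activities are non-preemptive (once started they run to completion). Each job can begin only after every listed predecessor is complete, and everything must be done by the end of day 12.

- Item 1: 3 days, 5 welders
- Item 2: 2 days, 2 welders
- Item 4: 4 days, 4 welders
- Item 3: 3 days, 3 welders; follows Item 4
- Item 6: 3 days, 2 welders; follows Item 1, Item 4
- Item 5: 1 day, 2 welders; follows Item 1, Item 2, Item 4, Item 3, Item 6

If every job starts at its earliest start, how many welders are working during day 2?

11

At early start, day 2 has: Item 1, Item 2, Item 4.
Demand: 5 + 2 + 4 = 11.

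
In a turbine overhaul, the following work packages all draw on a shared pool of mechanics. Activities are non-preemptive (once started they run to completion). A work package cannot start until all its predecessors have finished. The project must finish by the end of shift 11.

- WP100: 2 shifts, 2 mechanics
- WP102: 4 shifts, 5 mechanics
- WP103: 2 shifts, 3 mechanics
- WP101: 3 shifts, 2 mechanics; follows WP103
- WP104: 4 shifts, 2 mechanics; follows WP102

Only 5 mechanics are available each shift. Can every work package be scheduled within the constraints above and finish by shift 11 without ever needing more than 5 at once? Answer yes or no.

Schedule WP100@1, WP102@3, WP103@1, WP101@7, WP104@7: s1:5  s2:5  s3:5  s4:5  s5:5  s6:5  s7:4  s8:4  s9:4  s10:2  s11:0 — peak 5 ≤ 5.

yes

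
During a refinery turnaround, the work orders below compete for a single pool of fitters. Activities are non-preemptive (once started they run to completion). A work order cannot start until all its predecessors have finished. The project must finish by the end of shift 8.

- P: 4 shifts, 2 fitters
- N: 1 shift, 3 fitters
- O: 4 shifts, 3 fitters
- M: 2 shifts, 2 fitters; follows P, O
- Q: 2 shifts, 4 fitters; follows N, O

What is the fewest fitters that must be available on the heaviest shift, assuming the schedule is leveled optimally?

Early-start (P@1, N@1, O@1, M@5, Q@5) gives peak 8: s1:8  s2:5  s3:5  s4:5  s5:6  s6:6  s7:0  s8:0.
Shift N→5, Q→7.
Schedule P@1, N@5, O@1, M@5, Q@7: s1:5  s2:5  s3:5  s4:5  s5:5  s6:2  s7:4  s8:4 — peak 5.
Total fitter-shifts = 35 over 8 shifts ⇒ peak ≥ ⌈35/8⌉ = 5, so 5 is optimal.

5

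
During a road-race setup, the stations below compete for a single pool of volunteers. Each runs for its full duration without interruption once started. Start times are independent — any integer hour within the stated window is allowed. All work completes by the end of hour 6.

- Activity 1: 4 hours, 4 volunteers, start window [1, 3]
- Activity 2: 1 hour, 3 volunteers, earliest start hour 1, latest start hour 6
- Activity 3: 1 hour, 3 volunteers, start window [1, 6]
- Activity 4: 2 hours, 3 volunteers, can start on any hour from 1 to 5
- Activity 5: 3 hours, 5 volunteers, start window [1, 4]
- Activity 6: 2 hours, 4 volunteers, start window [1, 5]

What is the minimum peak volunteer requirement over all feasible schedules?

Early-start (Activity 1@1, Activity 2@1, Activity 3@1, Activity 4@1, Activity 5@1, Activity 6@1) gives peak 22: h1:22  h2:16  h3:9  h4:4  h5:0  h6:0.
Shift Activity 2→6, Activity 3→6, Activity 4→5, Activity 6→4.
Schedule Activity 1@1, Activity 2@6, Activity 3@6, Activity 4@5, Activity 5@1, Activity 6@4: h1:9  h2:9  h3:9  h4:8  h5:7  h6:9 — peak 9.
Total volunteer-hours = 51 over 6 hours ⇒ peak ≥ ⌈51/6⌉ = 9, so 9 is optimal.

9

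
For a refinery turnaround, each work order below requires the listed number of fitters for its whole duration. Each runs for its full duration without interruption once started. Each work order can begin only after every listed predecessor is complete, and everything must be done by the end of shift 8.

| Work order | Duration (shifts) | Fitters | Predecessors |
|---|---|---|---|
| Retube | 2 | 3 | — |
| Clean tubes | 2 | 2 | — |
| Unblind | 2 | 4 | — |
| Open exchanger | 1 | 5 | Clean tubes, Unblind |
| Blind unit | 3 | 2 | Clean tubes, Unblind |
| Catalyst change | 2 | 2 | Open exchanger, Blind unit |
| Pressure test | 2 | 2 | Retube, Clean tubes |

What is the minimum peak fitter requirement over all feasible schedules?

Early-start (Retube@1, Clean tubes@1, Unblind@1, Open exchanger@3, Blind unit@3, Catalyst change@6, Pressure test@3) gives peak 9: s1:9  s2:9  s3:9  s4:4  s5:2  s6:2  s7:2  s8:0.
Shift Retube→3, Open exchanger→6, Catalyst change→7, Pressure test→7.
Schedule Retube@3, Clean tubes@1, Unblind@1, Open exchanger@6, Blind unit@3, Catalyst change@7, Pressure test@7: s1:6  s2:6  s3:5  s4:5  s5:2  s6:5  s7:4  s8:4 — peak 6.

6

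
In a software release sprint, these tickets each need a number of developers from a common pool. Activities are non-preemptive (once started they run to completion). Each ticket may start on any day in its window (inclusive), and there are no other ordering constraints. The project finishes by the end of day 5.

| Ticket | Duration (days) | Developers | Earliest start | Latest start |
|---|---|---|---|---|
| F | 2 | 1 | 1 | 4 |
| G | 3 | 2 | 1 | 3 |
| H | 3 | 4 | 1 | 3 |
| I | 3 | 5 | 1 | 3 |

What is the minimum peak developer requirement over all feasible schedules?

Early-start (F@1, G@1, H@1, I@1) gives peak 12: d1:12  d2:12  d3:11  d4:0  d5:0.
Shift I→3.
Schedule F@1, G@1, H@1, I@3: d1:7  d2:7  d3:11  d4:5  d5:5 — peak 11.

11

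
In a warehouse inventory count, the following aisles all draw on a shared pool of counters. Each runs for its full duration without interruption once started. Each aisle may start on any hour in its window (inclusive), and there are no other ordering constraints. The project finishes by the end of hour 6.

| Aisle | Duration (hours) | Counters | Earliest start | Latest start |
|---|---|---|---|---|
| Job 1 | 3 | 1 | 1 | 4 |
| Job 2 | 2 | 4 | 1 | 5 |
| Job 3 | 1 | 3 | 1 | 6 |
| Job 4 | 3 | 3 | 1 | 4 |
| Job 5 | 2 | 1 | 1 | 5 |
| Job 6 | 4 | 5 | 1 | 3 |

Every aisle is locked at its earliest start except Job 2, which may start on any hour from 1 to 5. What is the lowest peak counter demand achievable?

13

Job 2@1: h1:17  h2:14  h3:9  h4:5  h5:0  h6:0 → peak 17
Job 2@2: h1:13  h2:14  h3:13  h4:5  h5:0  h6:0 → peak 14
Job 2@3: h1:13  h2:10  h3:13  h4:9  h5:0  h6:0 → peak 13
Job 2@4: h1:13  h2:10  h3:9  h4:9  h5:4  h6:0 → peak 13
Job 2@5: h1:13  h2:10  h3:9  h4:5  h5:4  h6:4 → peak 13
Best is Job 2@3, peak 13.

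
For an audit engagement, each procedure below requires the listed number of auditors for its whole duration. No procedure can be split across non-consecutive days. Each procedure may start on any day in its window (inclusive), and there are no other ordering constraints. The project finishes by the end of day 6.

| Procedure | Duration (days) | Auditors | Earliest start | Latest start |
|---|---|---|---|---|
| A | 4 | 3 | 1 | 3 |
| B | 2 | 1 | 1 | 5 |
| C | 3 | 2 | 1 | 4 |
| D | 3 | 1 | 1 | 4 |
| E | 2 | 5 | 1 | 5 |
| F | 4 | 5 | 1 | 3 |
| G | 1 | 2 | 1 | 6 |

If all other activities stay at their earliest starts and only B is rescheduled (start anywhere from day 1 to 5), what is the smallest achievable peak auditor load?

18

B@1: d1:19  d2:17  d3:11  d4:8  d5:0  d6:0 → peak 19
B@2: d1:18  d2:17  d3:12  d4:8  d5:0  d6:0 → peak 18
B@3: d1:18  d2:16  d3:12  d4:9  d5:0  d6:0 → peak 18
B@4: d1:18  d2:16  d3:11  d4:9  d5:1  d6:0 → peak 18
B@5: d1:18  d2:16  d3:11  d4:8  d5:1  d6:1 → peak 18
Best is B@2, peak 18.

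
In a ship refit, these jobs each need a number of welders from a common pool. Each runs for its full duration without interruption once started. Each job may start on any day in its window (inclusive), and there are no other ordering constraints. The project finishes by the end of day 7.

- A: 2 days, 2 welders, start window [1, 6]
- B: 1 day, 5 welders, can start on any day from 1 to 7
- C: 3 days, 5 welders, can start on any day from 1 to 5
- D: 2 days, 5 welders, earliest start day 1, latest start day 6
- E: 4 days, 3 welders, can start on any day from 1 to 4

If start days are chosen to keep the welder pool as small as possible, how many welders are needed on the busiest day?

Early-start (A@1, B@1, C@1, D@1, E@1) gives peak 20: d1:20  d2:15  d3:8  d4:3  d5:0  d6:0  d7:0.
Shift C→2, D→5, E→3.
Schedule A@1, B@1, C@2, D@5, E@3: d1:7  d2:7  d3:8  d4:8  d5:8  d6:8  d7:0 — peak 8.

8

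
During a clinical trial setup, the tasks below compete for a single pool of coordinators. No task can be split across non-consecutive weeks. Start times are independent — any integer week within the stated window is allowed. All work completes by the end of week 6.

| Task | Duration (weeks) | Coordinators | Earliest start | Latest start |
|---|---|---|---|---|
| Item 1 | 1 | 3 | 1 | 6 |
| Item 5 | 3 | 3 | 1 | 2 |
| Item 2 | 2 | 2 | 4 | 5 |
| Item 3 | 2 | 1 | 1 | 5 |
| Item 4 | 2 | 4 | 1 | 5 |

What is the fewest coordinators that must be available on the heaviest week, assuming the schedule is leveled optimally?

6

Early-start (Item 1@1, Item 5@1, Item 2@4, Item 3@1, Item 4@1) gives peak 11: w1:11  w2:8  w3:3  w4:2  w5:2  w6:0.
Shift Item 3→2, Item 4→4.
Schedule Item 1@1, Item 5@1, Item 2@4, Item 3@2, Item 4@4: w1:6  w2:4  w3:4  w4:6  w5:6  w6:0 — peak 6.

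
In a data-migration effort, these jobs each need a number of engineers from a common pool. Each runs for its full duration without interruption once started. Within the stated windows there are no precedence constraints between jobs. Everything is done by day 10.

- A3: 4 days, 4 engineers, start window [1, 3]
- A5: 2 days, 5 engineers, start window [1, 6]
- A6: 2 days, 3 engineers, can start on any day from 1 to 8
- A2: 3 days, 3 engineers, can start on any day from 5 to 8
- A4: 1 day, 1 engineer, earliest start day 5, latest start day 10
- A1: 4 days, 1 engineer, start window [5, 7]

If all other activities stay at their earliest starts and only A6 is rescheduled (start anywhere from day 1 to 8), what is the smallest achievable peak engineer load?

A6@1: d1:12  d2:12  d3:4  d4:4  d5:5  d6:4  d7:4  d8:1  d9:0  d10:0 → peak 12
A6@2: d1:9  d2:12  d3:7  d4:4  d5:5  d6:4  d7:4  d8:1  d9:0  d10:0 → peak 12
A6@3: d1:9  d2:9  d3:7  d4:7  d5:5  d6:4  d7:4  d8:1  d9:0  d10:0 → peak 9
A6@4: d1:9  d2:9  d3:4  d4:7  d5:8  d6:4  d7:4  d8:1  d9:0  d10:0 → peak 9
A6@5: d1:9  d2:9  d3:4  d4:4  d5:8  d6:7  d7:4  d8:1  d9:0  d10:0 → peak 9
A6@6: d1:9  d2:9  d3:4  d4:4  d5:5  d6:7  d7:7  d8:1  d9:0  d10:0 → peak 9
A6@7: d1:9  d2:9  d3:4  d4:4  d5:5  d6:4  d7:7  d8:4  d9:0  d10:0 → peak 9
A6@8: d1:9  d2:9  d3:4  d4:4  d5:5  d6:4  d7:4  d8:4  d9:3  d10:0 → peak 9
Best is A6@3, peak 9.

9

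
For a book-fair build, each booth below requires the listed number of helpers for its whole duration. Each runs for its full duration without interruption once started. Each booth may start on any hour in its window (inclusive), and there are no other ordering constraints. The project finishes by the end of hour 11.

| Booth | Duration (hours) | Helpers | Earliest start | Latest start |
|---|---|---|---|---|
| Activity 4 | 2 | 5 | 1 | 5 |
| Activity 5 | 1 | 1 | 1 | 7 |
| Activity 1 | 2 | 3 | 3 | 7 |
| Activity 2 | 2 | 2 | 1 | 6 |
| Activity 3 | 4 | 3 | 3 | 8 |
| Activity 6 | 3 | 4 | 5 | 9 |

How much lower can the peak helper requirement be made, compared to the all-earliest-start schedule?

3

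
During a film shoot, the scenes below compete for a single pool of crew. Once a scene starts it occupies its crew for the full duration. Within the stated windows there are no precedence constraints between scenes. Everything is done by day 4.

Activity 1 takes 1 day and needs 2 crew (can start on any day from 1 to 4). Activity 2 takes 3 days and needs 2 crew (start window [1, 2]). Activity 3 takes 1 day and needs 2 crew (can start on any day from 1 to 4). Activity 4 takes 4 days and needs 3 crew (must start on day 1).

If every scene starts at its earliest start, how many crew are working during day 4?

3

At early start, day 4 has: Activity 4.
Demand: 3 = 3.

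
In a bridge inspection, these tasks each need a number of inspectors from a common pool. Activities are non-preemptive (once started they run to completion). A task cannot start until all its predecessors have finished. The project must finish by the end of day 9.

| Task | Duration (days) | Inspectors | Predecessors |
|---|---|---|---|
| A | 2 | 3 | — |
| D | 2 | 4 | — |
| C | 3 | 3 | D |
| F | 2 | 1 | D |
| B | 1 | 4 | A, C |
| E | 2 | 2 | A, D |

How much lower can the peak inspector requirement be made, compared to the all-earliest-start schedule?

Early-start peak: d1:7  d2:7  d3:6  d4:6  d5:3  d6:4  d7:0  d8:0  d9:0 ⇒ 7.
Leveled (A@1, D@3, C@5, F@5, B@9, E@7): d1:3  d2:3  d3:4  d4:4  d5:4  d6:4  d7:5  d8:2  d9:4 ⇒ 5.
Reduction 7 − 5 = 2.

2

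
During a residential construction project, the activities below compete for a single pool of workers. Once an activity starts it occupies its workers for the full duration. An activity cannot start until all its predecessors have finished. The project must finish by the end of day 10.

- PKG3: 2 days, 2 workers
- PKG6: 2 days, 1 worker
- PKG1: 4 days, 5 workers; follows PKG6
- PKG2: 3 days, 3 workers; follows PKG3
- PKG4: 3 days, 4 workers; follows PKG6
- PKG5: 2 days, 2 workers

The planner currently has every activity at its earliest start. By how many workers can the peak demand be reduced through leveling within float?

5

Early-start peak: d1:5  d2:5  d3:12  d4:12  d5:12  d6:5  d7:0  d8:0  d9:0  d10:0 ⇒ 12.
Leveled (PKG3@1, PKG6@1, PKG1@3, PKG2@7, PKG4@7, PKG5@1): d1:5  d2:5  d3:5  d4:5  d5:5  d6:5  d7:7  d8:7  d9:7  d10:0 ⇒ 7.
Reduction 12 − 7 = 5.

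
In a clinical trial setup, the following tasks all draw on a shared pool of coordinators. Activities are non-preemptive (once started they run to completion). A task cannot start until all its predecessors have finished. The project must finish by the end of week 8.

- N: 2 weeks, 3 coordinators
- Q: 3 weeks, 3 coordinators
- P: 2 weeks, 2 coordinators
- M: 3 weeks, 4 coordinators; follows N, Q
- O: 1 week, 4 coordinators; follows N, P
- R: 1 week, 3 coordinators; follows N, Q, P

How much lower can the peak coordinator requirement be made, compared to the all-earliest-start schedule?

Early-start peak: w1:8  w2:8  w3:7  w4:7  w5:4  w6:4  w7:0  w8:0 ⇒ 8.
Leveled (N@1, Q@1, P@3, M@4, O@7, R@8): w1:6  w2:6  w3:5  w4:6  w5:4  w6:4  w7:4  w8:3 ⇒ 6.
Reduction 8 − 6 = 2.

2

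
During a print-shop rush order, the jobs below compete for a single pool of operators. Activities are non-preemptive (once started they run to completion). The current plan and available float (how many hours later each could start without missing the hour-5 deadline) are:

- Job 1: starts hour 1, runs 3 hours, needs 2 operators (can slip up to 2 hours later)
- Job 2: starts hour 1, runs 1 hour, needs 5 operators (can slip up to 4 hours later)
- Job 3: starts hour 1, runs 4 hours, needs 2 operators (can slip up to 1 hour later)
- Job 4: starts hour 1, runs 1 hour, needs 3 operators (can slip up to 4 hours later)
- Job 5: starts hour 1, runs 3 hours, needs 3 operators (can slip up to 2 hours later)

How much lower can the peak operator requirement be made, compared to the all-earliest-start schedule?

8

Early-start peak: h1:15  h2:7  h3:7  h4:2  h5:0 ⇒ 15.
Leveled (Job 1@1, Job 2@1, Job 3@2, Job 4@2, Job 5@3): h1:7  h2:7  h3:7  h4:5  h5:5 ⇒ 7.
Reduction 15 − 7 = 8.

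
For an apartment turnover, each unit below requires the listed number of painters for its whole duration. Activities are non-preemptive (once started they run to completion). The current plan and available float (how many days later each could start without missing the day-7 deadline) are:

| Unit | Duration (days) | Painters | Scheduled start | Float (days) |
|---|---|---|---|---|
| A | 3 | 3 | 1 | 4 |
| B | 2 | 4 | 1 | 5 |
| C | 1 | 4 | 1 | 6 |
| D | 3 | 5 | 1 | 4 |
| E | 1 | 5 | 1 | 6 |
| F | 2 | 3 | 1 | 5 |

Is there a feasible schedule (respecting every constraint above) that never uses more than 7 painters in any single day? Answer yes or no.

The minimum achievable peak is 8; 7 < 8, so no feasible schedule stays within the cap.

no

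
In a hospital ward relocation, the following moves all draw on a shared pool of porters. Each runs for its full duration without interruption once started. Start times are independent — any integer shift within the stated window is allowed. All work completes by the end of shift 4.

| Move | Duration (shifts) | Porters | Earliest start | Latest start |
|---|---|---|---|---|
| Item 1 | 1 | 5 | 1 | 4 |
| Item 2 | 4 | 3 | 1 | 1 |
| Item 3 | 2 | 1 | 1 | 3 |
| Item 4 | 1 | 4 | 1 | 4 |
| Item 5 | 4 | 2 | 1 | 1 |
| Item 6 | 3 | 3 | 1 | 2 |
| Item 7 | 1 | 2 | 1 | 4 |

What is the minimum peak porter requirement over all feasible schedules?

Early-start (Item 1@1, Item 2@1, Item 3@1, Item 4@1, Item 5@1, Item 6@1, Item 7@1) gives peak 20: s1:20  s2:9  s3:8  s4:5.
Shift Item 4→3, Item 6→2, Item 7→2.
Schedule Item 1@1, Item 2@1, Item 3@1, Item 4@3, Item 5@1, Item 6@2, Item 7@2: s1:11  s2:11  s3:12  s4:8 — peak 12.

12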